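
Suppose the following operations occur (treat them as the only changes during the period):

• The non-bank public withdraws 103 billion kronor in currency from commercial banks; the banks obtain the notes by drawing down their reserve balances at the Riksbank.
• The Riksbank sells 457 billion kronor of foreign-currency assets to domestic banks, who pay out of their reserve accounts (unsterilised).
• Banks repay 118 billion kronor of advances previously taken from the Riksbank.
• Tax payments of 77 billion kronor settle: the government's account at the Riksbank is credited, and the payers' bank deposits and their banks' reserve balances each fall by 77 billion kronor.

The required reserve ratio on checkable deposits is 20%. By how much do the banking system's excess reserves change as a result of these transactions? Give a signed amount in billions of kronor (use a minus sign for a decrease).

Currency withdrawal 103 billion kronor: reserves −103B, deposits −103B.
FX sale 457 billion kronor: reserves −457B, deposits 0.
Discount-window repayment 118 billion kronor: reserves −118B, deposits 0.
Government account inflow 77 billion kronor: reserves −77B, deposits −77B.
Totals: Δreserves = −755B, Δdeposits = −180B.
Δrequired reserves = 20% × −180B = −36B.
Δexcess reserves = Δreserves − Δrequired = −755B − (−36B) = -719 billion.

-719 billion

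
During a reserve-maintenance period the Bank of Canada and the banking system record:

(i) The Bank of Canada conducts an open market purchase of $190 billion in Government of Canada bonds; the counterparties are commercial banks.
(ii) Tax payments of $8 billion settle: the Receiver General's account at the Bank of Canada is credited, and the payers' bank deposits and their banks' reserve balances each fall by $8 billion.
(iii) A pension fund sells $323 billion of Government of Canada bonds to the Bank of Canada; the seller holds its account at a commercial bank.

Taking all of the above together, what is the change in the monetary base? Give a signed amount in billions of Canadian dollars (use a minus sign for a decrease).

+$505 billion

Bank of Canada balance sheet:
  Assets:      Securities +$513B
  Liabilities: Bank reserves +$505B, Government deposits +$8B
Commercial banking system:
  Assets:      Reserves at CB +$505B, Securities −$190B
  Liabilities: Checkable deposits +$315B
Monetary base = currency + reserves: 0 + (+$505B) = +$505 billion.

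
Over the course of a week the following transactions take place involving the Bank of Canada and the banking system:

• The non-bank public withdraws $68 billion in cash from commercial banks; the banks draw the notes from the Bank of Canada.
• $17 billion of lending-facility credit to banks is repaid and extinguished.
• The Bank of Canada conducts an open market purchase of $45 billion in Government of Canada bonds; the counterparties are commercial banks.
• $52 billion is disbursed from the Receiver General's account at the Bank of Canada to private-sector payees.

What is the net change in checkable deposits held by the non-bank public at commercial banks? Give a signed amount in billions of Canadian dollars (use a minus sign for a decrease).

Bank of Canada balance sheet:
  Assets:      Securities +$45B, Loans to banks −$17B
  Liabilities: Bank reserves +$12B, Currency in circulation +$68B, Government deposits −$52B
Commercial banking system:
  Assets:      Reserves at CB +$12B, Securities −$45B
  Liabilities: Checkable deposits −$16B, Borrowings from CB −$17B
So the change in checkable deposits held by the non-bank public at commercial banks is -$16 billion.

-$16 billion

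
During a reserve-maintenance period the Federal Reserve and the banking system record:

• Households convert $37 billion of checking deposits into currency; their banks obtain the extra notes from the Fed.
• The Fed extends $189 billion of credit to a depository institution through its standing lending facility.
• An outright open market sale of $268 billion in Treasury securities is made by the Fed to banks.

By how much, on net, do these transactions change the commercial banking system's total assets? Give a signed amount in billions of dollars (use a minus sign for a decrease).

+$152 billion

Currency withdrawal $37 billion: bank balance sheets shrink → −$37B.
Discount-window loan $189 billion: bank balance sheets expand → +$189B.
OMO sale (to banks) $268 billion: just an asset swap on bank balance sheets → 0.
Net: −37 + 189 + 0 = +$152 billion.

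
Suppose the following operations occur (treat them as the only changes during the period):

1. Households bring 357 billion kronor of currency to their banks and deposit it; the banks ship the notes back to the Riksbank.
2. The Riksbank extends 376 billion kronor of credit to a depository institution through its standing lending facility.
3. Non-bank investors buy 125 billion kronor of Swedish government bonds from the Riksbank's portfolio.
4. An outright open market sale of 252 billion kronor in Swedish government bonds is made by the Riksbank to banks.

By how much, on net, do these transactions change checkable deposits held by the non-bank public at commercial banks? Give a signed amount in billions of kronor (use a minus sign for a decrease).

+232 billion

Riksbank balance sheet:
  Assets:      Securities −377B, Loans to banks +376B
  Liabilities: Bank reserves +356B, Currency in circulation −357B
Commercial banking system:
  Assets:      Reserves at CB +356B, Securities +252B
  Liabilities: Checkable deposits +232B, Borrowings from CB +376B
So the change in checkable deposits held by the non-bank public at commercial banks is +232 billion.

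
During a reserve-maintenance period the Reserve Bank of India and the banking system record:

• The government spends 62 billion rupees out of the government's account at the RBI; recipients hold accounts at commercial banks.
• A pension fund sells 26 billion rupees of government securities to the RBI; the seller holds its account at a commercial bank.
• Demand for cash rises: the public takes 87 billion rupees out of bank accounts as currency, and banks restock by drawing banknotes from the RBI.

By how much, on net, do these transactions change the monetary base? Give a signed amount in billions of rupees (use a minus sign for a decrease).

Government spending 62 billion rupees: a non-base liability converts back to reserves → +62B.
Asset purchase (from non-banks) 26 billion rupees: RBI balance sheet expands → +26B.
Currency withdrawal 87 billion rupees: just a shift between currency and reserves — both are base money → 0.
Net: 62 + 26 + 0 = +88 billion.

+88 billion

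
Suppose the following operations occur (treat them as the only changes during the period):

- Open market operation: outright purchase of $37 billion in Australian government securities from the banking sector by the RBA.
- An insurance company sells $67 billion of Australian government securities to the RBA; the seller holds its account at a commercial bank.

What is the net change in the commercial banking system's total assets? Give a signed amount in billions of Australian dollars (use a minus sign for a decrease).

RBA balance sheet:
  Assets:      Securities +$104B
  Liabilities: Bank reserves +$104B
Commercial banking system:
  Assets:      Reserves at CB +$104B, Securities −$37B
  Liabilities: Checkable deposits +$67B
Change in total bank assets = +$67 billion.

+$67 billion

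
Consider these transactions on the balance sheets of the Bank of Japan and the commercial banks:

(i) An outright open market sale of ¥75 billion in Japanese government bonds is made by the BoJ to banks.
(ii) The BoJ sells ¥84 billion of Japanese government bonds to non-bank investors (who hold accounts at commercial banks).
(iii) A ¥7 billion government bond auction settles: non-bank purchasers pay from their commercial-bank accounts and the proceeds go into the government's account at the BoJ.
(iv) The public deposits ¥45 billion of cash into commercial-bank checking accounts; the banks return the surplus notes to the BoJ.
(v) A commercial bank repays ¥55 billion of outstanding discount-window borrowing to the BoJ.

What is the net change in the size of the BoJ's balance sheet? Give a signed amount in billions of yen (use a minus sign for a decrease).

BoJ balance sheet:
  Assets:      Securities −¥159B, Loans to banks −¥55B
  Liabilities: Bank reserves −¥176B, Currency in circulation −¥45B, Government deposits +¥7B
Commercial banking system:
  Assets:      Reserves at CB −¥176B, Securities +¥75B
  Liabilities: Checkable deposits −¥46B, Borrowings from CB −¥55B
Change in total BoJ assets = -¥214 billion.

-¥214 billion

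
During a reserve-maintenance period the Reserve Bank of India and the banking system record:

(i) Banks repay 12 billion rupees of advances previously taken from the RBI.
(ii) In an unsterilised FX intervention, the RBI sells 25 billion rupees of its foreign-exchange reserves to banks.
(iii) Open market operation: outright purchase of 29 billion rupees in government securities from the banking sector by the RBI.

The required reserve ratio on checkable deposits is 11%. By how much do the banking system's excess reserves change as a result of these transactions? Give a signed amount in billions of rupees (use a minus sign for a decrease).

Discount-window repayment 12 billion rupees: reserves −12B, deposits 0.
FX sale 25 billion rupees: reserves −25B, deposits 0.
OMO purchase (from banks) 29 billion rupees: reserves +29B, deposits 0.
Totals: Δreserves = −8B, Δdeposits = 0.
Δrequired reserves = 11% × 0 = 0.
Δexcess reserves = Δreserves − Δrequired = −8B − (0) = -8 billion.

-8 billion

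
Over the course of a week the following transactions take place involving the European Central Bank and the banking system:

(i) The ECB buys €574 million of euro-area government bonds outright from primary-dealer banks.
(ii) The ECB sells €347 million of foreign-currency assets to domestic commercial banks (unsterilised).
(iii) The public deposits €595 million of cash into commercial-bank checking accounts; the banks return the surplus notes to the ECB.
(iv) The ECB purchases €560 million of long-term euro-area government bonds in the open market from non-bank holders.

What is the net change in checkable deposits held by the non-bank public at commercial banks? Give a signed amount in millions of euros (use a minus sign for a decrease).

OMO purchase (from banks) €574 million: the counterparty is a bank, so public deposits are unchanged → 0.
FX sale €347 million: the counterparty is a bank, so public deposits are unchanged → 0.
Currency deposit €595 million: non-bank counterparties' bank balances rise → +€595M.
Asset purchase (from non-banks) €560 million: non-bank counterparties' bank balances rise → +€560M.
Net: 0 + 0 + 595 + 560 = +€1155 million.

+€1155 million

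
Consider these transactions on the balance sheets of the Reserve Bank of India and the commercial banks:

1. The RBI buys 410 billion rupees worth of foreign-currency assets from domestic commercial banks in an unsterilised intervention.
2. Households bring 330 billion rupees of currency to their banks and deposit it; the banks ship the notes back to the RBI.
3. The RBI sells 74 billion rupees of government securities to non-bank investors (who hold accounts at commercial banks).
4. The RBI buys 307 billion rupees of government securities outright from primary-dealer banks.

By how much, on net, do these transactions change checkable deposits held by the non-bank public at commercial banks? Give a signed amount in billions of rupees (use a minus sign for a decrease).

FX purchase 410 billion rupees: the counterparty is a bank, so public deposits are unchanged → 0.
Currency deposit 330 billion rupees: non-bank counterparties' bank balances rise → +330B.
Asset sale (to non-banks) 74 billion rupees: non-bank counterparties' bank balances fall → −74B.
OMO purchase (from banks) 307 billion rupees: the counterparty is a bank, so public deposits are unchanged → 0.
Net: 0 + 330 − 74 + 0 = +256 billion.

+256 billion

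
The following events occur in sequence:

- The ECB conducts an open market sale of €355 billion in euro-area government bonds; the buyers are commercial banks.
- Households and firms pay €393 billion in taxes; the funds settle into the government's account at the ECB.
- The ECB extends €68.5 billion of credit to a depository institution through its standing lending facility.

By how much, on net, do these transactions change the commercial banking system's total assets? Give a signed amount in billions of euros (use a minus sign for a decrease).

OMO sale (to banks) €355 billion: just an asset swap on bank balance sheets → 0.
Government account inflow €393 billion: bank balance sheets shrink → −€393B.
Discount-window loan €68.5 billion: bank balance sheets expand → +€68.5B.
Net: 0 − 393 + 68.5 = -€324.5 billion.

-€324.5 billion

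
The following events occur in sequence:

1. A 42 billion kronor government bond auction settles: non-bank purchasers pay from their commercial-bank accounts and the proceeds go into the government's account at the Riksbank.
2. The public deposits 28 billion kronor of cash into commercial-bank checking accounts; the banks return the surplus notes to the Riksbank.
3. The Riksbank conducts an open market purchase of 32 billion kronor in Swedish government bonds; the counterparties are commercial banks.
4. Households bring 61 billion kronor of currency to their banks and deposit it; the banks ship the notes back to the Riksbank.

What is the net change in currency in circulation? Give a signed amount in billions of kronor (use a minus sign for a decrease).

-89 billion

Government account inflow 42 billion kronor: no currency enters or leaves circulation → 0.
Currency deposit 28 billion kronor: notes return to the central bank → −28B.
OMO purchase (from banks) 32 billion kronor: no currency enters or leaves circulation → 0.
Currency deposit 61 billion kronor: notes return to the central bank → −61B.
Net: 0 − 28 + 0 − 61 = -89 billion.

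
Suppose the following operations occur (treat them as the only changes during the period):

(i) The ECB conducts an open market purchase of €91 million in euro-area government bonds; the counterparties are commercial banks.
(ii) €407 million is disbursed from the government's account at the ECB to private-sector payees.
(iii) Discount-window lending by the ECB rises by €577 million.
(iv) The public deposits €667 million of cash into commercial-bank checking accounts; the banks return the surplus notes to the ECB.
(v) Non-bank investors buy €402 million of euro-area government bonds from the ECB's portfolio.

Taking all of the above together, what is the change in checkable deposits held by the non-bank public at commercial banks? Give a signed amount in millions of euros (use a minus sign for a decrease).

+€672 million

ECB balance sheet:
  Assets:      Securities −€311M, Loans to banks +€577M
  Liabilities: Bank reserves +€1340M, Currency in circulation −€667M, Government deposits −€407M
Commercial banking system:
  Assets:      Reserves at CB +€1340M, Securities −€91M
  Liabilities: Checkable deposits +€672M, Borrowings from CB +€577M
So the change in checkable deposits held by the non-bank public at commercial banks is +€672 million.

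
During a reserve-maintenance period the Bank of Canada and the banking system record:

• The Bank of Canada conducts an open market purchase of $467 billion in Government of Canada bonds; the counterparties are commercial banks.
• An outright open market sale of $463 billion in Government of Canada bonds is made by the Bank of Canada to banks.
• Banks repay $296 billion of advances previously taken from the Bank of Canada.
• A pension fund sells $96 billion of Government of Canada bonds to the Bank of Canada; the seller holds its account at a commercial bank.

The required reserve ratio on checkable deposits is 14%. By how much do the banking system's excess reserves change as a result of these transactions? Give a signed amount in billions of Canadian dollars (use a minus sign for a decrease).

OMO purchase (from banks) $467 billion: reserves +$467B, deposits 0.
OMO sale (to banks) $463 billion: reserves −$463B, deposits 0.
Discount-window repayment $296 billion: reserves −$296B, deposits 0.
Asset purchase (from non-banks) $96 billion: reserves +$96B, deposits +$96B.
Totals: Δreserves = −$196B, Δdeposits = +$96B.
Δrequired reserves = 14% × +$96B = +$13.44B.
Δexcess reserves = Δreserves − Δrequired = −$196B − (+$13.44B) = -$209.44 billion.

-$209.44 billion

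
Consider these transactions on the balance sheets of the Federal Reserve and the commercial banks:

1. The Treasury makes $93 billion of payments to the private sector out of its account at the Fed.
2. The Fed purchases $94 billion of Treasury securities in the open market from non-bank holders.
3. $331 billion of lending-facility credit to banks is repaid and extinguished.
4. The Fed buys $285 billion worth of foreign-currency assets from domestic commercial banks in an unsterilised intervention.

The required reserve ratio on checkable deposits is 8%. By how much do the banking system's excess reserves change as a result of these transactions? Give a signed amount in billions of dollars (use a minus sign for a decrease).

Government spending $93 billion: reserves +$93B, deposits +$93B.
Asset purchase (from non-banks) $94 billion: reserves +$94B, deposits +$94B.
Discount-window repayment $331 billion: reserves −$331B, deposits 0.
FX purchase $285 billion: reserves +$285B, deposits 0.
Totals: Δreserves = +$141B, Δdeposits = +$187B.
Δrequired reserves = 8% × +$187B = +$14.96B.
Δexcess reserves = Δreserves − Δrequired = +$141B − (+$14.96B) = +$126.04 billion.

+$126.04 billion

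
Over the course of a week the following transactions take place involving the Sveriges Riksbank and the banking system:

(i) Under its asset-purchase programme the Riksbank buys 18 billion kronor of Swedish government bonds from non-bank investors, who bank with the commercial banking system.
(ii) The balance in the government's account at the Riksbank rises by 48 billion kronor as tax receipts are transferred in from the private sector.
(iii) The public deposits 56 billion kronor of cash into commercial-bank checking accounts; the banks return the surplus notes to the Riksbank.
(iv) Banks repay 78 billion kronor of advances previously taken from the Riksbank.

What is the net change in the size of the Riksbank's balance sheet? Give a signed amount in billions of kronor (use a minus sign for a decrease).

Asset purchase (from non-banks) 18 billion kronor: a Riksbank asset is acquired → +18B.
Government account inflow 48 billion kronor: only the composition of liabilities changes → 0.
Currency deposit 56 billion kronor: only the composition of liabilities changes → 0.
Discount-window repayment 78 billion kronor: a Riksbank asset is shed → −78B.
Net: 18 + 0 + 0 − 78 = -60 billion.

-60 billion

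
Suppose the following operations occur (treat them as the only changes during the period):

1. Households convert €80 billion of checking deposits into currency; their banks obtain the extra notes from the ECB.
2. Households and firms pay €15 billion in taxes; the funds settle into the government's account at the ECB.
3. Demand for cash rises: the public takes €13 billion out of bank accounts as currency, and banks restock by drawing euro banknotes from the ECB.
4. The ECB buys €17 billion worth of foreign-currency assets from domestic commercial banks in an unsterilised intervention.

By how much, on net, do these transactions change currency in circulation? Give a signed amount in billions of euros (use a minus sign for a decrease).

ECB balance sheet:
  Assets:      Foreign assets +€17B
  Liabilities: Bank reserves −€91B, Currency in circulation +€93B, Government deposits +€15B
So the change in currency in circulation is +€93 billion.

+€93 billion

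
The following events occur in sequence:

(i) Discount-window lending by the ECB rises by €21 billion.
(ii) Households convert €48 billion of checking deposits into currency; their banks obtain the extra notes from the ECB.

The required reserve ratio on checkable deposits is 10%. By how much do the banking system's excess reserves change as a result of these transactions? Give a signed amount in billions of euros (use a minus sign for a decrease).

-€22.2 billion

Discount-window loan €21 billion: reserves +€21B, deposits 0.
Currency withdrawal €48 billion: reserves −€48B, deposits −€48B.
Totals: Δreserves = −€27B, Δdeposits = −€48B.
Δrequired reserves = 10% × −€48B = −€4.8B.
Δexcess reserves = Δreserves − Δrequired = −€27B − (−€4.8B) = -€22.2 billion.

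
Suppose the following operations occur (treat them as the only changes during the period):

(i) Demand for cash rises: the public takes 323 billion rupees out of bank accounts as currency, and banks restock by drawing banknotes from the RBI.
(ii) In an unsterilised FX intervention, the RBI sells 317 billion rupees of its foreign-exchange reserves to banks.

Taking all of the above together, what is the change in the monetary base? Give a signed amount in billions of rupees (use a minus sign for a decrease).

Currency withdrawal 323 billion rupees: just a shift between currency and reserves — both are base money → 0.
FX sale 317 billion rupees: RBI balance sheet contracts → −317B.
Net: 0 − 317 = -317 billion.

-317 billion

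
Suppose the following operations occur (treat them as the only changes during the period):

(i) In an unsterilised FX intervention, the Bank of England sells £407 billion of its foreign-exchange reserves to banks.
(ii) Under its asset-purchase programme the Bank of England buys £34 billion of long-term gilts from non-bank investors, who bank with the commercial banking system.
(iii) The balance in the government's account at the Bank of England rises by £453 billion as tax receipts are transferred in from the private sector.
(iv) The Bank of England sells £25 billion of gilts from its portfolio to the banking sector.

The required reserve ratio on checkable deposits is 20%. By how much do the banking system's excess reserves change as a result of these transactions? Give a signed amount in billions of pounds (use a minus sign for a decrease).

FX sale £407 billion: reserves −£407B, deposits 0.
Asset purchase (from non-banks) £34 billion: reserves +£34B, deposits +£34B.
Government account inflow £453 billion: reserves −£453B, deposits −£453B.
OMO sale (to banks) £25 billion: reserves −£25B, deposits 0.
Totals: Δreserves = −£851B, Δdeposits = −£419B.
Δrequired reserves = 20% × −£419B = −£83.8B.
Δexcess reserves = Δreserves − Δrequired = −£851B − (−£83.8B) = -£767.2 billion.

-£767.2 billion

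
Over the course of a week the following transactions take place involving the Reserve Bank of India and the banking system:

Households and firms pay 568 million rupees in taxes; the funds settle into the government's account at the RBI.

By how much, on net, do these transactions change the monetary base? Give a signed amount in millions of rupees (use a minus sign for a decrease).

-568 million

Government account inflow 568 million rupees: reserves shift to a non-base liability → −568M.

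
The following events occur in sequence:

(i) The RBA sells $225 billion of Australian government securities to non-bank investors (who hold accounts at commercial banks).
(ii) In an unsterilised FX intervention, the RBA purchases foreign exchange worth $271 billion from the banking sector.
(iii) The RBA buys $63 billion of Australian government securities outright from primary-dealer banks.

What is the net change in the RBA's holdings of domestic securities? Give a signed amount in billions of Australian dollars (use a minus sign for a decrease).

-$162 billion

Asset sale (to non-banks) $225 billion: securities removed from the RBA's portfolio → −$225B.
FX purchase $271 billion: the RBA's securities portfolio is untouched → 0.
OMO purchase (from banks) $63 billion: securities added to the RBA's portfolio → +$63B.
Net: −225 + 0 + 63 = -$162 billion.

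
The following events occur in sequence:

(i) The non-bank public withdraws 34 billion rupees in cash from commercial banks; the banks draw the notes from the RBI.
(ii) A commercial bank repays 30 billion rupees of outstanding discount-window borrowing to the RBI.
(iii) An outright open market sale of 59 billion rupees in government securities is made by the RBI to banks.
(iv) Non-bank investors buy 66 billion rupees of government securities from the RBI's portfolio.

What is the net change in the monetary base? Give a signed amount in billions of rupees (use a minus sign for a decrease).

-155 billion

Currency withdrawal 34 billion rupees: just a shift between currency and reserves — both are base money → 0.
Discount-window repayment 30 billion rupees: RBI balance sheet contracts → −30B.
OMO sale (to banks) 59 billion rupees: RBI balance sheet contracts → −59B.
Asset sale (to non-banks) 66 billion rupees: RBI balance sheet contracts → −66B.
Net: 0 − 30 − 59 − 66 = -155 billion.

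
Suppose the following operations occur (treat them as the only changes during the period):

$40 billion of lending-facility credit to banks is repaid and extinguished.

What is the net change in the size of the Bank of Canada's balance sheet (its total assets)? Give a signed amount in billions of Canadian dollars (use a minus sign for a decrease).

-$40 billion

Discount-window repayment $40 billion: a Bank of Canada asset is shed → −$40B.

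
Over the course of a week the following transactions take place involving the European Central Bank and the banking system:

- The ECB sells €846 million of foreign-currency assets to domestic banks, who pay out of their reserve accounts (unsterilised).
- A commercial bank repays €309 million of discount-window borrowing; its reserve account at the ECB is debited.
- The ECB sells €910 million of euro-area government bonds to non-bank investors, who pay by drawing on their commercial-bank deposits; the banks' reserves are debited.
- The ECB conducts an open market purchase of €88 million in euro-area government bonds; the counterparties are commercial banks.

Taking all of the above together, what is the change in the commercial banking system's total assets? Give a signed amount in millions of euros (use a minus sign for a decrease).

-€1219 million

FX sale €846 million: just an asset swap on bank balance sheets → 0.
Discount-window repayment €309 million: bank balance sheets shrink → −€309M.
Asset sale (to non-banks) €910 million: bank balance sheets shrink → −€910M.
OMO purchase (from banks) €88 million: just an asset swap on bank balance sheets → 0.
Net: 0 − 309 − 910 + 0 = -€1219 million.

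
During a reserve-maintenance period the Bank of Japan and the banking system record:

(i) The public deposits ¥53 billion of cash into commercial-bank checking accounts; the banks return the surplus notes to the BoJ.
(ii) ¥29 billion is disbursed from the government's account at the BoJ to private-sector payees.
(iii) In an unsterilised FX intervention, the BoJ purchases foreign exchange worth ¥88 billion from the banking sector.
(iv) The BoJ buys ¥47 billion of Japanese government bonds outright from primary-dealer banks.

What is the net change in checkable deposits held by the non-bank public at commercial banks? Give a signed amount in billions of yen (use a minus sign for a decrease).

+¥82 billion

BoJ balance sheet:
  Assets:      Securities +¥47B, Foreign assets +¥88B
  Liabilities: Bank reserves +¥217B, Currency in circulation −¥53B, Government deposits −¥29B
Commercial banking system:
  Assets:      Reserves at CB +¥217B, Securities −¥47B, Foreign assets −¥88B
  Liabilities: Checkable deposits +¥82B
So the change in checkable deposits held by the non-bank public at commercial banks is +¥82 billion.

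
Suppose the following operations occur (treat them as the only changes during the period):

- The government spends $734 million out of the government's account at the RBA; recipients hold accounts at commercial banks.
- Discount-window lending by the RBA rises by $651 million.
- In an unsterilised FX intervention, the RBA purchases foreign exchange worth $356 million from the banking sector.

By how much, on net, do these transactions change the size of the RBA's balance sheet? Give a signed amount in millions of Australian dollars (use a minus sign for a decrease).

RBA balance sheet:
  Assets:      Loans to banks +$651M, Foreign assets +$356M
  Liabilities: Bank reserves +$1741M, Government deposits −$734M
Change in total RBA assets = +$1007 million.

+$1007 million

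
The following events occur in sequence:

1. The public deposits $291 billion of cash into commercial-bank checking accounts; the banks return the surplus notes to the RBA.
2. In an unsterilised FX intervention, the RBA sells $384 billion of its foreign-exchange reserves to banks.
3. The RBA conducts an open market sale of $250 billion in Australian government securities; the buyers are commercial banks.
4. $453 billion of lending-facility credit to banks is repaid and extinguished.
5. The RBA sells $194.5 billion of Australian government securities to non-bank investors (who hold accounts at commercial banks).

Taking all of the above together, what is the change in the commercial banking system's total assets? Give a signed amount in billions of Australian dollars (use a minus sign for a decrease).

-$356.5 billion

RBA balance sheet:
  Assets:      Securities −$444.5B, Loans to banks −$453B, Foreign assets −$384B
  Liabilities: Bank reserves −$990.5B, Currency in circulation −$291B
Commercial banking system:
  Assets:      Reserves at CB −$990.5B, Securities +$250B, Foreign assets +$384B
  Liabilities: Checkable deposits +$96.5B, Borrowings from CB −$453B
Change in total bank assets = -$356.5 billion.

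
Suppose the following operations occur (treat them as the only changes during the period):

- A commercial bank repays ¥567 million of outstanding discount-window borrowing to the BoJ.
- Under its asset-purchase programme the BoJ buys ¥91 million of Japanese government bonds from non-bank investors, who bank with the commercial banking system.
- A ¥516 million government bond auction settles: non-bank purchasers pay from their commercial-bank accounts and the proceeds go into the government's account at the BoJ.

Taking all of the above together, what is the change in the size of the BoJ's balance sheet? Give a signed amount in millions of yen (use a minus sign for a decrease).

-¥476 million

Discount-window repayment ¥567 million: a BoJ asset is shed → −¥567M.
Asset purchase (from non-banks) ¥91 million: a BoJ asset is acquired → +¥91M.
Government account inflow ¥516 million: only the composition of liabilities changes → 0.
Net: −567 + 91 + 0 = -¥476 million.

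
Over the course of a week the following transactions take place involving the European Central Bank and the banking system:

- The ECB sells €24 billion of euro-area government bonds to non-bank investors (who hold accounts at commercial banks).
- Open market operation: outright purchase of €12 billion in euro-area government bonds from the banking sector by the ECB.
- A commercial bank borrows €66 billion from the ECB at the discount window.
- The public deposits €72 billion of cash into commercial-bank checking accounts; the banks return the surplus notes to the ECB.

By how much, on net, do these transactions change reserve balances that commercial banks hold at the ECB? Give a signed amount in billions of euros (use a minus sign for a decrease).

Asset sale (to non-banks) €24 billion: the non-bank buyers' banks settle from reserves → −€24B.
OMO purchase (from banks) €12 billion: the ECB pays by crediting reserve accounts → +€12B.
Discount-window loan €66 billion: the loan is credited to the bank's reserve account → +€66B.
Currency deposit €72 billion: returned notes are swapped for reserve credit → +€72B.
Net: −24 + 12 + 66 + 72 = +€126 billion.

+€126 billion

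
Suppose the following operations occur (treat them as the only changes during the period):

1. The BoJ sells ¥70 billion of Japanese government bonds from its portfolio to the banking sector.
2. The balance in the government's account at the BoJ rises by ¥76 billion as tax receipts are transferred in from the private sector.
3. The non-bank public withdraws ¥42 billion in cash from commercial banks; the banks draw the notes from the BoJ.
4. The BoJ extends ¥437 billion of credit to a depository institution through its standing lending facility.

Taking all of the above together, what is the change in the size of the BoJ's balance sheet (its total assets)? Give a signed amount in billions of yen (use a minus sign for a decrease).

+¥367 billion

BoJ balance sheet:
  Assets:      Securities −¥70B, Loans to banks +¥437B
  Liabilities: Bank reserves +¥249B, Currency in circulation +¥42B, Government deposits +¥76B
Commercial banking system:
  Assets:      Reserves at CB +¥249B, Securities +¥70B
  Liabilities: Checkable deposits −¥118B, Borrowings from CB +¥437B
Change in total BoJ assets = +¥367 billion.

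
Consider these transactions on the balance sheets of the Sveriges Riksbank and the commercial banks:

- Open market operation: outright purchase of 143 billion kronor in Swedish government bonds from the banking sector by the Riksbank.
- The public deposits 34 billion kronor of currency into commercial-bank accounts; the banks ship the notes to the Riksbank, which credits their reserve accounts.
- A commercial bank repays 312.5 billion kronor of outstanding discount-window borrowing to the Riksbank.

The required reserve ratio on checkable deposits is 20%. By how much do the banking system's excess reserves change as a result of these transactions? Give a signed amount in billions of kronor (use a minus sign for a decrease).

OMO purchase (from banks) 143 billion kronor: reserves +143B, deposits 0.
Currency deposit 34 billion kronor: reserves +34B, deposits +34B.
Discount-window repayment 312.5 billion kronor: reserves −312.5B, deposits 0.
Totals: Δreserves = −135.5B, Δdeposits = +34B.
Δrequired reserves = 20% × +34B = +6.8B.
Δexcess reserves = Δreserves − Δrequired = −135.5B − (+6.8B) = -142.3 billion.

-142.3 billion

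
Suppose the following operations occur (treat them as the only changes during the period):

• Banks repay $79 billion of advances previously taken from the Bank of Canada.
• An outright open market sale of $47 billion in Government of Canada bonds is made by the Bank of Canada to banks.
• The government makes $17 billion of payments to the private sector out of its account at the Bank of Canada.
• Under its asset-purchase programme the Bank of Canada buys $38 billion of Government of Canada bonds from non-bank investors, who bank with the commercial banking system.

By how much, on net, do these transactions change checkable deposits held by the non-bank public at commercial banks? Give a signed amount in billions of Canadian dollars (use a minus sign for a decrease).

+$55 billion

Bank of Canada balance sheet:
  Assets:      Securities −$9B, Loans to banks −$79B
  Liabilities: Bank reserves −$71B, Government deposits −$17B
Commercial banking system:
  Assets:      Reserves at CB −$71B, Securities +$47B
  Liabilities: Checkable deposits +$55B, Borrowings from CB −$79B
So the change in checkable deposits held by the non-bank public at commercial banks is +$55 billion.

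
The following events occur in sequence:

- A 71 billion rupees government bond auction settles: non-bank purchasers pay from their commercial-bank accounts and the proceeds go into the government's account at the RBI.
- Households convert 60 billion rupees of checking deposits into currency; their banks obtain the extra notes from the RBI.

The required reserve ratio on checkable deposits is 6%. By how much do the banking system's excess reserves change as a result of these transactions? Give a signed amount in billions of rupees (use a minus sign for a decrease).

Government account inflow 71 billion rupees: reserves −71B, deposits −71B.
Currency withdrawal 60 billion rupees: reserves −60B, deposits −60B.
Totals: Δreserves = −131B, Δdeposits = −131B.
Δrequired reserves = 6% × −131B = −7.86B.
Δexcess reserves = Δreserves − Δrequired = −131B − (−7.86B) = -123.14 billion.

-123.14 billion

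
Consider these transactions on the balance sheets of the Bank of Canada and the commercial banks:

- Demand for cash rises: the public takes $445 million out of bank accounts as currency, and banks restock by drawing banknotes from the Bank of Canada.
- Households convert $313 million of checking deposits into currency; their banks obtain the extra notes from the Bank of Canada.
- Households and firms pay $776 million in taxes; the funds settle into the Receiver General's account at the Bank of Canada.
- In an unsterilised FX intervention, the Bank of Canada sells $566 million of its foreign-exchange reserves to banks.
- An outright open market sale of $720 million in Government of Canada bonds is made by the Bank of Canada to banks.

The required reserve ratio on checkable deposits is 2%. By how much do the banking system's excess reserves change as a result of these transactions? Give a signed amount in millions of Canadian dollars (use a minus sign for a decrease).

Currency withdrawal $445 million: reserves −$445M, deposits −$445M.
Currency withdrawal $313 million: reserves −$313M, deposits −$313M.
Government account inflow $776 million: reserves −$776M, deposits −$776M.
FX sale $566 million: reserves −$566M, deposits 0.
OMO sale (to banks) $720 million: reserves −$720M, deposits 0.
Totals: Δreserves = −$2820M, Δdeposits = −$1534M.
Δrequired reserves = 2% × −$1534M = −$30.68M.
Δexcess reserves = Δreserves − Δrequired = −$2820M − (−$30.68M) = -$2789.32 million.

-$2789.32 million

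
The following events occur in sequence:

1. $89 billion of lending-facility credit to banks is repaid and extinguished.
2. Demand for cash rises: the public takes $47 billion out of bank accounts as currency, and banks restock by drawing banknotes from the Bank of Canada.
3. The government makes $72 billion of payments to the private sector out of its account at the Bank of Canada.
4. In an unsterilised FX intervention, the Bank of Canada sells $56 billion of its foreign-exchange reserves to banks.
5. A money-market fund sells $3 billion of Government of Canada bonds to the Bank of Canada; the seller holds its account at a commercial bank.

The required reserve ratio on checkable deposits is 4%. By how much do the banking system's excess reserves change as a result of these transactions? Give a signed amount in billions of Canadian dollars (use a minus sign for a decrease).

Discount-window repayment $89 billion: reserves −$89B, deposits 0.
Currency withdrawal $47 billion: reserves −$47B, deposits −$47B.
Government spending $72 billion: reserves +$72B, deposits +$72B.
FX sale $56 billion: reserves −$56B, deposits 0.
Asset purchase (from non-banks) $3 billion: reserves +$3B, deposits +$3B.
Totals: Δreserves = −$117B, Δdeposits = +$28B.
Δrequired reserves = 4% × +$28B = +$1.12B.
Δexcess reserves = Δreserves − Δrequired = −$117B − (+$1.12B) = -$118.12 billion.

-$118.12 billion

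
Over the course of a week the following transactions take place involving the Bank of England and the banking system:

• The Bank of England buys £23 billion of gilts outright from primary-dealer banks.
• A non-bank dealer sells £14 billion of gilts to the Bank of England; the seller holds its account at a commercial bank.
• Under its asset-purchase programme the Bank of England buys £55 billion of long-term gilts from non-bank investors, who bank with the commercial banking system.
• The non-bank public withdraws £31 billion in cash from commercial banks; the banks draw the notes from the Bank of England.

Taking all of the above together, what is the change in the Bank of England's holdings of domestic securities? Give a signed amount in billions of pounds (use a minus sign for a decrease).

+£92 billion

Bank of England balance sheet:
  Assets:      Securities +£92B
  Liabilities: Bank reserves +£61B, Currency in circulation +£31B
Commercial banking system:
  Assets:      Reserves at CB +£61B, Securities −£23B
  Liabilities: Checkable deposits +£38B
So the change in the Bank of England's holdings of domestic securities is +£92 billion.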